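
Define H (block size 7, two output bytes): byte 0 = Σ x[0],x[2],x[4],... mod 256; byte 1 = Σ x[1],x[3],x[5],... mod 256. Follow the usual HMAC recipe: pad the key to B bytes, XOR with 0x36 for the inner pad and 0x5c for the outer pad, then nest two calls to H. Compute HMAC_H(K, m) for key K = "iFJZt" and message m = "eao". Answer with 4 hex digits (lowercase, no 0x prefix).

Key "iFJZt" = 69 46 4a 5a 74 is 5 bytes ≤ B = 7; zero-pad to 7 bytes: K' = 69 46 4a 5a 74 00 00.
K' ⊕ ipad = 5f 70 7c 6c 42 36 36.  K' ⊕ opad = 35 1a 16 06 28 5c 5c.
Inner input = (K'⊕ipad) ∥ m = 5f 70 7c 6c 42 36 36 ∥ 65 61 6f.
Inner hash: even-index sum = 436 mod 256 = 180; odd-index sum = 486 mod 256 = 230 → b4 e6.
Outer input = (K'⊕opad) ∥ inner = 35 1a 16 06 28 5c 5c ∥ b4 e6.
Outer hash (tag): even-index sum = 437 mod 256 = 181; odd-index sum = 304 mod 256 = 48 → b5 30.

b530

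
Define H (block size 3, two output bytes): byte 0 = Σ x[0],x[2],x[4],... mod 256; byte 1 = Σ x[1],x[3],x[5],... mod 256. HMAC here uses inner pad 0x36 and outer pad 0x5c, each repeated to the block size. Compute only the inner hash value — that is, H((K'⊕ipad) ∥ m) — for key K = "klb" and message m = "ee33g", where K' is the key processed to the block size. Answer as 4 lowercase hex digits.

Key "klb" = 6b 6c 62 is exactly B = 3 bytes: K' = 6b 6c 62.
K' ⊕ ipad = 5d 5a 54.
Inner input = 5d 5a 54 ∥ 65 65 33 33 67.
Inner hash: even-index sum = 329 mod 256 = 73; odd-index sum = 345 mod 256 = 89 → 49 59.

4959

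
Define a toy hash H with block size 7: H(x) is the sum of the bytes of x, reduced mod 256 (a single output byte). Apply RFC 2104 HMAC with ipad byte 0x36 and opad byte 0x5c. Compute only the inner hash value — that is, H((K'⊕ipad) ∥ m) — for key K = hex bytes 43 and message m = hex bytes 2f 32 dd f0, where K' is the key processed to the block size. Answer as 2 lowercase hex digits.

e7

Key hex bytes 43 is 1 byte ≤ B = 7; zero-pad to 7 bytes: K' = 43 00 00 00 00 00 00.
K' ⊕ ipad = 75 36 36 36 36 36 36.
Inner input = 75 36 36 36 36 36 36 ∥ 2f 32 dd f0.
Inner hash: sum = 117+54+54+54+54+54+54+47+50+221+240 = 999; mod 256 = 231 → e7.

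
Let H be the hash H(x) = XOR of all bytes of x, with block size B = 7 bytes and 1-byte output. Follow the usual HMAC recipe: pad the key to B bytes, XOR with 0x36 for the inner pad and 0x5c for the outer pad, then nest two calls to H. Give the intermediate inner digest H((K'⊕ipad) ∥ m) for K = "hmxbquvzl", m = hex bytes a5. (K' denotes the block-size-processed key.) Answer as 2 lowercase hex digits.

e8

Key "hmxbquvzl" = 68 6d 78 62 71 75 76 7a 6c is 9 bytes > B = 7, so hash it first: H(key) = 7b, then zero-pad to 7 bytes: K' = 7b 00 00 00 00 00 00.
K' ⊕ ipad = 4d 36 36 36 36 36 36.
Inner input = 4d 36 36 36 36 36 36 ∥ a5.
Inner hash: XOR 4d⊕36⊕36⊕36⊕36⊕36⊕36⊕a5 = e8.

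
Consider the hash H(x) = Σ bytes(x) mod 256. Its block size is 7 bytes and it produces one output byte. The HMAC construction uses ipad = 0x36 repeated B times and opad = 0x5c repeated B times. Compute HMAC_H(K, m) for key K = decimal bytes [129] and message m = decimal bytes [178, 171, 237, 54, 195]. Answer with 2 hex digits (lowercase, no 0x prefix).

43

Key decimal bytes [129] = 81 is 1 byte ≤ B = 7; zero-pad to 7 bytes: K' = 81 00 00 00 00 00 00.
K' ⊕ ipad = b7 36 36 36 36 36 36.  K' ⊕ opad = dd 5c 5c 5c 5c 5c 5c.
Inner input = (K'⊕ipad) ∥ m = b7 36 36 36 36 36 36 ∥ b2 ab ed 36 c3.
Inner hash: sum = 183+54+54+54+54+54+54+178+171+237+54+195 = 1342; mod 256 = 62 → 3e.
Outer input = (K'⊕opad) ∥ inner = dd 5c 5c 5c 5c 5c 5c ∥ 3e.
Outer hash (tag): sum = 221+92+92+92+92+92+92+62 = 835; mod 256 = 67 → 43.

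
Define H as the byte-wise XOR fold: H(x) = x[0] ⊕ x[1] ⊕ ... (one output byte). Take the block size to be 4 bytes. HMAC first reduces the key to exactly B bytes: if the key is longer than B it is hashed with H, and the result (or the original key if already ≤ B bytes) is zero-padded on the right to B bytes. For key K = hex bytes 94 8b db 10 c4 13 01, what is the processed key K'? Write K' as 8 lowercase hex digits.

|K| = 7 > B = 4, so first hash the key.
H(K): XOR 94⊕8b⊕db⊕10⊕c4⊕13⊕01 = 02.
Zero-pad H(K) = 02 to 4 bytes: K' = 02 00 00 00.

02000000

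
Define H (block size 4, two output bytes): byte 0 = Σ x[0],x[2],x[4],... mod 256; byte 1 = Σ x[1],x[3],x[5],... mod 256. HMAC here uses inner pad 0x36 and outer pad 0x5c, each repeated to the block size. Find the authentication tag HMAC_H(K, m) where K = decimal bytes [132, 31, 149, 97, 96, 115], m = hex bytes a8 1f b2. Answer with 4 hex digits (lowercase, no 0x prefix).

6025

Key decimal bytes [132, 31, 149, 97, 96, 115] = 84 1f 95 61 60 73 is 6 bytes > B = 4, so hash it first: H(key) = 79 f3, then zero-pad to 4 bytes: K' = 79 f3 00 00.
K' ⊕ ipad = 4f c5 36 36.  K' ⊕ opad = 25 af 5c 5c.
Inner input = (K'⊕ipad) ∥ m = 4f c5 36 36 ∥ a8 1f b2.
Inner hash: even-index sum = 479 mod 256 = 223; odd-index sum = 282 mod 256 = 26 → df 1a.
Outer input = (K'⊕opad) ∥ inner = 25 af 5c 5c ∥ df 1a.
Outer hash (tag): even-index sum = 352 mod 256 = 96; odd-index sum = 293 mod 256 = 37 → 60 25.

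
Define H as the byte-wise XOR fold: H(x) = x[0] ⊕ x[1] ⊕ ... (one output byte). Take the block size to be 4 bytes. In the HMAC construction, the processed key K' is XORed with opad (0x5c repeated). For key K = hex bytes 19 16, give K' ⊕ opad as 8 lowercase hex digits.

Key hex bytes 19 16 is 2 bytes ≤ B = 4; zero-pad to 4 bytes: K' = 19 16 00 00.
XOR each byte with 0x5c: 19⊕5c=45, 16⊕5c=4a, 00⊕5c=5c, 00⊕5c=5c.

454a5c5c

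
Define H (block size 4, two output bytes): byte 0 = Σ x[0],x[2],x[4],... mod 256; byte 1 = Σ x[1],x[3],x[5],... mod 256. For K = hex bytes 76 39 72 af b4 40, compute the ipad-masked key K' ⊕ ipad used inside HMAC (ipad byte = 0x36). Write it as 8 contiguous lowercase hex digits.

Key hex bytes 76 39 72 af b4 40 is 6 bytes > B = 4, so hash it first: H(key) = 9c 28, then zero-pad to 4 bytes: K' = 9c 28 00 00.
XOR each byte with 0x36: 9c⊕36=aa, 28⊕36=1e, 00⊕36=36, 00⊕36=36.

aa1e3636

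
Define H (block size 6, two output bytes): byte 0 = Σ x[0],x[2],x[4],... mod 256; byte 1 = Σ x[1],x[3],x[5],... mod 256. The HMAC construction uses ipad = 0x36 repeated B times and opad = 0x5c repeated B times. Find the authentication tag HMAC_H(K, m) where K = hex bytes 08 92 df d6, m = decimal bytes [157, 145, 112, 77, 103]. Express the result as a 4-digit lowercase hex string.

044c

Key hex bytes 08 92 df d6 is 4 bytes ≤ B = 6; zero-pad to 6 bytes: K' = 08 92 df d6 00 00.
K' ⊕ ipad = 3e a4 e9 e0 36 36.  K' ⊕ opad = 54 ce 83 8a 5c 5c.
Inner input = (K'⊕ipad) ∥ m = 3e a4 e9 e0 36 36 ∥ 9d 91 70 4d 67.
Inner hash: even-index sum = 721 mod 256 = 209; odd-index sum = 664 mod 256 = 152 → d1 98.
Outer input = (K'⊕opad) ∥ inner = 54 ce 83 8a 5c 5c ∥ d1 98.
Outer hash (tag): even-index sum = 516 mod 256 = 4; odd-index sum = 588 mod 256 = 76 → 04 4c.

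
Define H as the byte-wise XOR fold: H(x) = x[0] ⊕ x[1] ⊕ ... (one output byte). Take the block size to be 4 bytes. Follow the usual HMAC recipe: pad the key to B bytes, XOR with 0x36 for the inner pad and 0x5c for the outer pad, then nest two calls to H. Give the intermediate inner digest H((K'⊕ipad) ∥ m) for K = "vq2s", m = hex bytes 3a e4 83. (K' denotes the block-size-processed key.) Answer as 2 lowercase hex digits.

Key "vq2s" = 76 71 32 73 is exactly B = 4 bytes: K' = 76 71 32 73.
K' ⊕ ipad = 40 47 04 45.
Inner input = 40 47 04 45 ∥ 3a e4 83.
Inner hash: XOR 40⊕47⊕04⊕45⊕3a⊕e4⊕83 = 1b.

1b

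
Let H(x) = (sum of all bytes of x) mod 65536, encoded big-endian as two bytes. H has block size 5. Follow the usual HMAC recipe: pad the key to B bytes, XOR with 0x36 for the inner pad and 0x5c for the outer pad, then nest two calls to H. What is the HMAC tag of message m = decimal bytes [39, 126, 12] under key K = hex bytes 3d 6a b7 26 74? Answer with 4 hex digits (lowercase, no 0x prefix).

0310

Key hex bytes 3d 6a b7 26 74 is exactly B = 5 bytes: K' = 3d 6a b7 26 74.
K' ⊕ ipad = 0b 5c 81 10 42.  K' ⊕ opad = 61 36 eb 7a 28.
Inner input = (K'⊕ipad) ∥ m = 0b 5c 81 10 42 ∥ 27 7e 0c.
Inner hash: sum = 11+92+129+16+66+39+126+12 = 491 → 01 eb.
Outer input = (K'⊕opad) ∥ inner = 61 36 eb 7a 28 ∥ 01 eb.
Outer hash (tag): sum = 97+54+235+122+40+1+235 = 784 → 03 10.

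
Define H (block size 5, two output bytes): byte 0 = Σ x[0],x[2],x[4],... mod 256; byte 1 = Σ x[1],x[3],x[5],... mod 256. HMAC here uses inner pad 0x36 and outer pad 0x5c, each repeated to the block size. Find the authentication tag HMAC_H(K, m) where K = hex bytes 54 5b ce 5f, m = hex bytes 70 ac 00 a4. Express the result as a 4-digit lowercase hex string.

3cea

Key hex bytes 54 5b ce 5f is 4 bytes ≤ B = 5; zero-pad to 5 bytes: K' = 54 5b ce 5f 00.
K' ⊕ ipad = 62 6d f8 69 36.  K' ⊕ opad = 08 07 92 03 5c.
Inner input = (K'⊕ipad) ∥ m = 62 6d f8 69 36 ∥ 70 ac 00 a4.
Inner hash: even-index sum = 736 mod 256 = 224; odd-index sum = 326 mod 256 = 70 → e0 46.
Outer input = (K'⊕opad) ∥ inner = 08 07 92 03 5c ∥ e0 46.
Outer hash (tag): even-index sum = 316 mod 256 = 60; odd-index sum = 234 mod 256 = 234 → 3c ea.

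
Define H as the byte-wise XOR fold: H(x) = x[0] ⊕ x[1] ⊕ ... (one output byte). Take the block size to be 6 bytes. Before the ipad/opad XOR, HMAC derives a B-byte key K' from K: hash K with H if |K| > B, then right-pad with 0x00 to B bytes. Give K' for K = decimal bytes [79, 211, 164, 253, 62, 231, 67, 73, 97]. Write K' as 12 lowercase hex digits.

770000000000

|K| = 9 > B = 6, so first hash the key.
H(K): XOR 4f⊕d3⊕a4⊕fd⊕3e⊕e7⊕43⊕49⊕61 = 77.
Zero-pad H(K) = 77 to 6 bytes: K' = 77 00 00 00 00 00.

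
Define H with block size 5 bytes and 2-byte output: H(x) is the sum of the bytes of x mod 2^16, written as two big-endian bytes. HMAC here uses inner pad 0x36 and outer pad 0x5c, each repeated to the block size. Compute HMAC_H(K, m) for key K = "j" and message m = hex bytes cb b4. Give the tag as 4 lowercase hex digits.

Key "j" = 6a is 1 byte ≤ B = 5; zero-pad to 5 bytes: K' = 6a 00 00 00 00.
K' ⊕ ipad = 5c 36 36 36 36.  K' ⊕ opad = 36 5c 5c 5c 5c.
Inner input = (K'⊕ipad) ∥ m = 5c 36 36 36 36 ∥ cb b4.
Inner hash: sum = 92+54+54+54+54+203+180 = 691 → 02 b3.
Outer input = (K'⊕opad) ∥ inner = 36 5c 5c 5c 5c ∥ 02 b3.
Outer hash (tag): sum = 54+92+92+92+92+2+179 = 603 → 02 5b.

025b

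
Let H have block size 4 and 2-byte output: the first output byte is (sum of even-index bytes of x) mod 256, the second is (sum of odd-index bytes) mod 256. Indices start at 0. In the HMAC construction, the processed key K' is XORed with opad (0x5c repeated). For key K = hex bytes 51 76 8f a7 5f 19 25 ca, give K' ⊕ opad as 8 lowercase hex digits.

Key hex bytes 51 76 8f a7 5f 19 25 ca is 8 bytes > B = 4, so hash it first: H(key) = 64 00, then zero-pad to 4 bytes: K' = 64 00 00 00.
XOR each byte with 0x5c: 64⊕5c=38, 00⊕5c=5c, 00⊕5c=5c, 00⊕5c=5c.

385c5c5c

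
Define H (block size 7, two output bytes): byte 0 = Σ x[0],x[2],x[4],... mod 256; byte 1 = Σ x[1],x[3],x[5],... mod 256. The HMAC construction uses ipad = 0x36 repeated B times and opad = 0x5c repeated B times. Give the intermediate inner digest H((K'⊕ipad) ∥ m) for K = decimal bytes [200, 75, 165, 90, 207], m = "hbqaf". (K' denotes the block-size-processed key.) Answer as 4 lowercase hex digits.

835e

Key decimal bytes [200, 75, 165, 90, 207] = c8 4b a5 5a cf is 5 bytes ≤ B = 7; zero-pad to 7 bytes: K' = c8 4b a5 5a cf 00 00.
K' ⊕ ipad = fe 7d 93 6c f9 36 36.
Inner input = fe 7d 93 6c f9 36 36 ∥ 68 62 71 61 66.
Inner hash: even-index sum = 899 mod 256 = 131; odd-index sum = 606 mod 256 = 94 → 83 5e.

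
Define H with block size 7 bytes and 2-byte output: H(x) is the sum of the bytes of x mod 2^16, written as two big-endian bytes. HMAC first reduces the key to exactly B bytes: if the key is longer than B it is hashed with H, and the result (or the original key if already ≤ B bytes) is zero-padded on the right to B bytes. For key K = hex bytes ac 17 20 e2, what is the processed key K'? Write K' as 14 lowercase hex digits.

ac1720e2000000

Key hex bytes ac 17 20 e2 is 4 bytes ≤ B = 7; zero-pad to 7 bytes: K' = ac 17 20 e2 00 00 00.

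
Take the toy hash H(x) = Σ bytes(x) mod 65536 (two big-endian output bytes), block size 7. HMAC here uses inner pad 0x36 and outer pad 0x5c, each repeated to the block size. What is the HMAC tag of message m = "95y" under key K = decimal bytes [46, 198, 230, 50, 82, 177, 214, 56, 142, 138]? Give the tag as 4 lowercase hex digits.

Key decimal bytes [46, 198, 230, 50, 82, 177, 214, 56, 142, 138] = 2e c6 e6 32 52 b1 d6 38 8e 8a is 10 bytes > B = 7, so hash it first: H(key) = 05 35, then zero-pad to 7 bytes: K' = 05 35 00 00 00 00 00.
K' ⊕ ipad = 33 03 36 36 36 36 36.  K' ⊕ opad = 59 69 5c 5c 5c 5c 5c.
Inner input = (K'⊕ipad) ∥ m = 33 03 36 36 36 36 36 ∥ 39 35 79.
Inner hash: sum = 51+3+54+54+54+54+54+57+53+121 = 555 → 02 2b.
Outer input = (K'⊕opad) ∥ inner = 59 69 5c 5c 5c 5c 5c ∥ 02 2b.
Outer hash (tag): sum = 89+105+92+92+92+92+92+2+43 = 699 → 02 bb.

02bb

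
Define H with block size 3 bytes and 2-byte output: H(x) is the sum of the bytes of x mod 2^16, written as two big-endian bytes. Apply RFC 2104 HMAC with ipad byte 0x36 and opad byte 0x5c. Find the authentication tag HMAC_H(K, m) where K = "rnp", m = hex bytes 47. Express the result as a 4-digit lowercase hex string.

Key "rnp" = 72 6e 70 is exactly B = 3 bytes: K' = 72 6e 70.
K' ⊕ ipad = 44 58 46.  K' ⊕ opad = 2e 32 2c.
Inner input = (K'⊕ipad) ∥ m = 44 58 46 ∥ 47.
Inner hash: sum = 68+88+70+71 = 297 → 01 29.
Outer input = (K'⊕opad) ∥ inner = 2e 32 2c ∥ 01 29.
Outer hash (tag): sum = 46+50+44+1+41 = 182 → 00 b6.

00b6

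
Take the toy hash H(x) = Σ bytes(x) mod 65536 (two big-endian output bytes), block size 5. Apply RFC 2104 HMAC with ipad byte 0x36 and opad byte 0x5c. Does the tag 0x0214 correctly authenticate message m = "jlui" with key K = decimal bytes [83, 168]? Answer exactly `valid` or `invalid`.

Key decimal bytes [83, 168] = 53 a8 is 2 bytes ≤ B = 5; zero-pad to 5 bytes: K' = 53 a8 00 00 00.
K' ⊕ ipad = 65 9e 36 36 36; K' ⊕ opad = 0f f4 5c 5c 5c.
Inner hash: sum = 101+158+54+54+54+106+108+117+105 = 857 → 03 59.
Outer hash (recomputed tag): sum = 15+244+92+92+92+3+89 = 627 → 02 73.
Recomputed tag = 0273; claimed = 0214 → mismatch.

invalid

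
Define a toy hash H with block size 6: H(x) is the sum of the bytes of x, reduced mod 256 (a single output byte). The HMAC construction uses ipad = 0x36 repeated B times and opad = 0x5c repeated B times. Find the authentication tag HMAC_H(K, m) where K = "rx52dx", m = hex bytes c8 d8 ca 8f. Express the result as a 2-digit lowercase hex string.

Key "rx52dx" = 72 78 35 32 64 78 is exactly B = 6 bytes: K' = 72 78 35 32 64 78.
K' ⊕ ipad = 44 4e 03 04 52 4e.  K' ⊕ opad = 2e 24 69 6e 38 24.
Inner input = (K'⊕ipad) ∥ m = 44 4e 03 04 52 4e ∥ c8 d8 ca 8f.
Inner hash: sum = 68+78+3+4+82+78+200+216+202+143 = 1074; mod 256 = 50 → 32.
Outer input = (K'⊕opad) ∥ inner = 2e 24 69 6e 38 24 ∥ 32.
Outer hash (tag): sum = 46+36+105+110+56+36+50 = 439; mod 256 = 183 → b7.

b7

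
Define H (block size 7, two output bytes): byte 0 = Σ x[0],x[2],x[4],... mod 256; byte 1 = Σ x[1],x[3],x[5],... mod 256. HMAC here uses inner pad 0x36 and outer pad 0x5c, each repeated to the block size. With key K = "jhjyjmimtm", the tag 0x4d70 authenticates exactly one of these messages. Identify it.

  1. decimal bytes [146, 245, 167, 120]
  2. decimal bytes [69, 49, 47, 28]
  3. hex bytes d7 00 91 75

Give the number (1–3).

3

Key "jhjyjmimtm" = 6a 68 6a 79 6a 6d 69 6d 74 6d is 10 bytes > B = 7, so hash it first: H(key) = 1b 28, then zero-pad to 7 bytes: K' = 1b 28 00 00 00 00 00.
K' ⊕ ipad = 2d 1e 36 36 36 36 36; K' ⊕ opad = 47 74 5c 5c 5c 5c 5c.
m1: inner = H(2d 1e 36 36 36 36 36 92 f5 a7 78) = 3c c3; tag = H(47 74 5c 5c 5c 5c 5c 3c c3) = 1e68
m2: inner = H(2d 1e 36 36 36 36 36 45 31 2f 1c) = 1c fe; tag = H(47 74 5c 5c 5c 5c 5c 1c fe) = 5948
m3: inner = H(2d 1e 36 36 36 36 36 d7 00 91 75) = 44 f2; tag = H(47 74 5c 5c 5c 5c 5c 44 f2) = 4d70 ← matches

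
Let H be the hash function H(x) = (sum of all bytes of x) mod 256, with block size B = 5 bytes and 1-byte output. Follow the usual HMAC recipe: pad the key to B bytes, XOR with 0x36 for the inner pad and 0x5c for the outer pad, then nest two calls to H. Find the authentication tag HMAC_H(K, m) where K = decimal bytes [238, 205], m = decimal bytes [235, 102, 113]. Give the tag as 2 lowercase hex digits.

Key decimal bytes [238, 205] = ee cd is 2 bytes ≤ B = 5; zero-pad to 5 bytes: K' = ee cd 00 00 00.
K' ⊕ ipad = d8 fb 36 36 36.  K' ⊕ opad = b2 91 5c 5c 5c.
Inner input = (K'⊕ipad) ∥ m = d8 fb 36 36 36 ∥ eb 66 71.
Inner hash: sum = 216+251+54+54+54+235+102+113 = 1079; mod 256 = 55 → 37.
Outer input = (K'⊕opad) ∥ inner = b2 91 5c 5c 5c ∥ 37.
Outer hash (tag): sum = 178+145+92+92+92+55 = 654; mod 256 = 142 → 8e.

8e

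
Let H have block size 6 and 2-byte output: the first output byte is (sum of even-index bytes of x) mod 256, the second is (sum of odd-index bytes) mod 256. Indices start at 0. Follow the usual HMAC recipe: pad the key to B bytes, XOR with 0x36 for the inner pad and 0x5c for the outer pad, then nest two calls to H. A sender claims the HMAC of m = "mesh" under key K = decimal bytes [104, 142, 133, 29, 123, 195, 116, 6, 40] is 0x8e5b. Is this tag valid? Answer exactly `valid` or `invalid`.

Key decimal bytes [104, 142, 133, 29, 123, 195, 116, 6, 40] = 68 8e 85 1d 7b c3 74 06 28 is 9 bytes > B = 6, so hash it first: H(key) = 04 74, then zero-pad to 6 bytes: K' = 04 74 00 00 00 00.
K' ⊕ ipad = 32 42 36 36 36 36; K' ⊕ opad = 58 28 5c 5c 5c 5c.
Inner hash: even-index sum = 382 mod 256 = 126; odd-index sum = 379 mod 256 = 123 → 7e 7b.
Outer hash (recomputed tag): even-index sum = 398 mod 256 = 142; odd-index sum = 347 mod 256 = 91 → 8e 5b.
Recomputed tag = 8e5b; claimed = 8e5b → match.

valid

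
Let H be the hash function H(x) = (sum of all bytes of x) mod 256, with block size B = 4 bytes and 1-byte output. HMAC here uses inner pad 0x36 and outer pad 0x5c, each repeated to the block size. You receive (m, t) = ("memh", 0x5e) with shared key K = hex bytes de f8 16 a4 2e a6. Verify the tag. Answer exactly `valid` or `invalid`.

invalid

Key hex bytes de f8 16 a4 2e a6 is 6 bytes > B = 4, so hash it first: H(key) = 64, then zero-pad to 4 bytes: K' = 64 00 00 00.
K' ⊕ ipad = 52 36 36 36; K' ⊕ opad = 38 5c 5c 5c.
Inner hash: sum = 82+54+54+54+109+101+109+104 = 667; mod 256 = 155 → 9b.
Outer hash (recomputed tag): sum = 56+92+92+92+155 = 487; mod 256 = 231 → e7.
Recomputed tag = e7; claimed = 5e → mismatch.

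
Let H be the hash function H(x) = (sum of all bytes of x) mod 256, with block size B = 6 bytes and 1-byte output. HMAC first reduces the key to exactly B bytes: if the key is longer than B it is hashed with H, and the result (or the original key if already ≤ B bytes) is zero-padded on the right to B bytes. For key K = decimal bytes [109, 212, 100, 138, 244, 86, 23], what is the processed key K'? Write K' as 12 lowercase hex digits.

|K| = 7 > B = 6, so first hash the key.
H(K): sum = 109+212+100+138+244+86+23 = 912; mod 256 = 144 → 90.
Zero-pad H(K) = 90 to 6 bytes: K' = 90 00 00 00 00 00.

900000000000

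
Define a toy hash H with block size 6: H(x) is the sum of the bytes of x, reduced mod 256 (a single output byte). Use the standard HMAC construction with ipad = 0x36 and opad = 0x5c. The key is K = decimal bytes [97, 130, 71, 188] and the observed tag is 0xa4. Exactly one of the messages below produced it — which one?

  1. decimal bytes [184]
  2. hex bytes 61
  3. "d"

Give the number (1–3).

3

Key decimal bytes [97, 130, 71, 188] = 61 82 47 bc is 4 bytes ≤ B = 6; zero-pad to 6 bytes: K' = 61 82 47 bc 00 00.
K' ⊕ ipad = 57 b4 71 8a 36 36; K' ⊕ opad = 3d de 1b e0 5c 5c.
m1: inner = H(57 b4 71 8a 36 36 b8) = 2a; tag = H(3d de 1b e0 5c 5c 2a) = f8
m2: inner = H(57 b4 71 8a 36 36 61) = d3; tag = H(3d de 1b e0 5c 5c d3) = a1
m3: inner = H(57 b4 71 8a 36 36 64) = d6; tag = H(3d de 1b e0 5c 5c d6) = a4 ← matches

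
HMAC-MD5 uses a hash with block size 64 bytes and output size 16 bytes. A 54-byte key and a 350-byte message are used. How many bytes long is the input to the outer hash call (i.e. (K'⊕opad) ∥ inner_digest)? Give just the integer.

Key is 54 ≤ 64 bytes, zero-padded: |K'| = 64.
Outer input = (K'⊕opad) ∥ H(inner) → 64 + 16 = 80 bytes.

80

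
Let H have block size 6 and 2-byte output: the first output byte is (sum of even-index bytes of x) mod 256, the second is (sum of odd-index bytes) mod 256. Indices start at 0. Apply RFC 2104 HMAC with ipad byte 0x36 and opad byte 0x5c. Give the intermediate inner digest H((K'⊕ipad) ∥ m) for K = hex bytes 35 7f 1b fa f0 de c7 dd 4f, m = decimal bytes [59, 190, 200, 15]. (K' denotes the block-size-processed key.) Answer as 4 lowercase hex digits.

Key hex bytes 35 7f 1b fa f0 de c7 dd 4f is 9 bytes > B = 6, so hash it first: H(key) = 56 34, then zero-pad to 6 bytes: K' = 56 34 00 00 00 00.
K' ⊕ ipad = 60 02 36 36 36 36.
Inner input = 60 02 36 36 36 36 ∥ 3b be c8 0f.
Inner hash: even-index sum = 463 mod 256 = 207; odd-index sum = 315 mod 256 = 59 → cf 3b.

cf3b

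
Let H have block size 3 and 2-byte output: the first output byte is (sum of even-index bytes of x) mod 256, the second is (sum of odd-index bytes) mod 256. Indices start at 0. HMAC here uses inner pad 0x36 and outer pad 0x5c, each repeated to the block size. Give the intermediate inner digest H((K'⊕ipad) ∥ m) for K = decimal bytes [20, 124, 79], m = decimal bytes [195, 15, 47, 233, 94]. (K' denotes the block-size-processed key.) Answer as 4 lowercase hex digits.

Key decimal bytes [20, 124, 79] = 14 7c 4f is exactly B = 3 bytes: K' = 14 7c 4f.
K' ⊕ ipad = 22 4a 79.
Inner input = 22 4a 79 ∥ c3 0f 2f e9 5e.
Inner hash: even-index sum = 403 mod 256 = 147; odd-index sum = 410 mod 256 = 154 → 93 9a.

939a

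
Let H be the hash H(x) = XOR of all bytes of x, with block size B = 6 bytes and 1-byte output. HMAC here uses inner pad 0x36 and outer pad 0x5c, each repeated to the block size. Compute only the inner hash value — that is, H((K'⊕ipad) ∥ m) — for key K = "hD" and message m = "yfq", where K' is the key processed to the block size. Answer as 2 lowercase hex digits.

42

Key "hD" = 68 44 is 2 bytes ≤ B = 6; zero-pad to 6 bytes: K' = 68 44 00 00 00 00.
K' ⊕ ipad = 5e 72 36 36 36 36.
Inner input = 5e 72 36 36 36 36 ∥ 79 66 71.
Inner hash: XOR 5e⊕72⊕36⊕36⊕36⊕36⊕79⊕66⊕71 = 42.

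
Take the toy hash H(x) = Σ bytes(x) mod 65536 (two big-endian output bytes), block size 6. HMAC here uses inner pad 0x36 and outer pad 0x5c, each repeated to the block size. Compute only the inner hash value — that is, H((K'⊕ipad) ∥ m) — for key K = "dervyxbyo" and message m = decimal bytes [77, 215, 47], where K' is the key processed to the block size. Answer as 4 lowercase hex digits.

033a

Key "dervyxbyo" = 64 65 72 76 79 78 62 79 6f is 9 bytes > B = 6, so hash it first: H(key) = 03 ec, then zero-pad to 6 bytes: K' = 03 ec 00 00 00 00.
K' ⊕ ipad = 35 da 36 36 36 36.
Inner input = 35 da 36 36 36 36 ∥ 4d d7 2f.
Inner hash: sum = 53+218+54+54+54+54+77+215+47 = 826 → 03 3a.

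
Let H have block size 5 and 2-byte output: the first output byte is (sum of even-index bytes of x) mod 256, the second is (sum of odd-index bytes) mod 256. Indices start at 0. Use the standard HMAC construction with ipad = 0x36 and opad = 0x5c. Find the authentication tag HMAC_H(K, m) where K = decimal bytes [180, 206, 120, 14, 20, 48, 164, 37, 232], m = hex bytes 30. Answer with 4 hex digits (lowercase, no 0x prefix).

b52f

Key decimal bytes [180, 206, 120, 14, 20, 48, 164, 37, 232] = b4 ce 78 0e 14 30 a4 25 e8 is 9 bytes > B = 5, so hash it first: H(key) = cc 31, then zero-pad to 5 bytes: K' = cc 31 00 00 00.
K' ⊕ ipad = fa 07 36 36 36.  K' ⊕ opad = 90 6d 5c 5c 5c.
Inner input = (K'⊕ipad) ∥ m = fa 07 36 36 36 ∥ 30.
Inner hash: even-index sum = 358 mod 256 = 102; odd-index sum = 109 mod 256 = 109 → 66 6d.
Outer input = (K'⊕opad) ∥ inner = 90 6d 5c 5c 5c ∥ 66 6d.
Outer hash (tag): even-index sum = 437 mod 256 = 181; odd-index sum = 303 mod 256 = 47 → b5 2f.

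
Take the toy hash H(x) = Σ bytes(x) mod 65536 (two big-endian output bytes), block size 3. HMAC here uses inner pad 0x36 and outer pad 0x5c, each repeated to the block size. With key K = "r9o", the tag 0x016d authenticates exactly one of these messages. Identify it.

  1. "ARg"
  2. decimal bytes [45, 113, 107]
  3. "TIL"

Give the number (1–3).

1

Key "r9o" = 72 39 6f is exactly B = 3 bytes: K' = 72 39 6f.
K' ⊕ ipad = 44 0f 59; K' ⊕ opad = 2e 65 33.
m1: inner = H(44 0f 59 41 52 67) = 01 a6; tag = H(2e 65 33 01 a6) = 016d ← matches
m2: inner = H(44 0f 59 2d 71 6b) = 01 b5; tag = H(2e 65 33 01 b5) = 017c
m3: inner = H(44 0f 59 54 49 4c) = 01 95; tag = H(2e 65 33 01 95) = 015c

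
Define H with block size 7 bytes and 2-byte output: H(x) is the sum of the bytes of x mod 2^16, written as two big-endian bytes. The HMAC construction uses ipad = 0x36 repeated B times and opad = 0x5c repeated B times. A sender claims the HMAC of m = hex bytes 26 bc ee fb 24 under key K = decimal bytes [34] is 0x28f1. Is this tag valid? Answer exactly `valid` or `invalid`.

invalid

Key decimal bytes [34] = 22 is 1 byte ≤ B = 7; zero-pad to 7 bytes: K' = 22 00 00 00 00 00 00.
K' ⊕ ipad = 14 36 36 36 36 36 36; K' ⊕ opad = 7e 5c 5c 5c 5c 5c 5c.
Inner hash: sum = 20+54+54+54+54+54+54+38+188+238+251+36 = 1095 → 04 47.
Outer hash (recomputed tag): sum = 126+92+92+92+92+92+92+4+71 = 753 → 02 f1.
Recomputed tag = 02f1; claimed = 28f1 → mismatch.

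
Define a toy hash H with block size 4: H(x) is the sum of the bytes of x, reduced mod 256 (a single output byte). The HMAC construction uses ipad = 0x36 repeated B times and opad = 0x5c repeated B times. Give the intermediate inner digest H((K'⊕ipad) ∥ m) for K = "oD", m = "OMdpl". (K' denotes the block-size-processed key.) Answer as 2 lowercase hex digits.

13

Key "oD" = 6f 44 is 2 bytes ≤ B = 4; zero-pad to 4 bytes: K' = 6f 44 00 00.
K' ⊕ ipad = 59 72 36 36.
Inner input = 59 72 36 36 ∥ 4f 4d 64 70 6c.
Inner hash: sum = 89+114+54+54+79+77+100+112+108 = 787; mod 256 = 19 → 13.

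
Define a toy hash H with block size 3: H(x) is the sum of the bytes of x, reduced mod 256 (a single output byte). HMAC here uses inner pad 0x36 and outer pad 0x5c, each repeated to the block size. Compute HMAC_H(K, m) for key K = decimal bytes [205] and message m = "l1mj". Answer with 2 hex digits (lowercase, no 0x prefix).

24

Key decimal bytes [205] = cd is 1 byte ≤ B = 3; zero-pad to 3 bytes: K' = cd 00 00.
K' ⊕ ipad = fb 36 36.  K' ⊕ opad = 91 5c 5c.
Inner input = (K'⊕ipad) ∥ m = fb 36 36 ∥ 6c 31 6d 6a.
Inner hash: sum = 251+54+54+108+49+109+106 = 731; mod 256 = 219 → db.
Outer input = (K'⊕opad) ∥ inner = 91 5c 5c ∥ db.
Outer hash (tag): sum = 145+92+92+219 = 548; mod 256 = 36 → 24.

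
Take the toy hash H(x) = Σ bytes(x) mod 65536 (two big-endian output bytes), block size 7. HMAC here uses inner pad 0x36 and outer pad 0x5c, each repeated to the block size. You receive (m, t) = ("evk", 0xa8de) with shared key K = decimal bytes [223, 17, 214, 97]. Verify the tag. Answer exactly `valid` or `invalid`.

Key decimal bytes [223, 17, 214, 97] = df 11 d6 61 is 4 bytes ≤ B = 7; zero-pad to 7 bytes: K' = df 11 d6 61 00 00 00.
K' ⊕ ipad = e9 27 e0 57 36 36 36; K' ⊕ opad = 83 4d 8a 3d 5c 5c 5c.
Inner hash: sum = 233+39+224+87+54+54+54+101+118+107 = 1071 → 04 2f.
Outer hash (recomputed tag): sum = 131+77+138+61+92+92+92+4+47 = 734 → 02 de.
Recomputed tag = 02de; claimed = a8de → mismatch.

invalid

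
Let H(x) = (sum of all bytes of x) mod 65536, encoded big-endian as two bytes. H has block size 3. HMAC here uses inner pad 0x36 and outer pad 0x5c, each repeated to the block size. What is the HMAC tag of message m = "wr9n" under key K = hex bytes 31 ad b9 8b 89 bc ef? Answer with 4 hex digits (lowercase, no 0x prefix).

0118

Key hex bytes 31 ad b9 8b 89 bc ef is 7 bytes > B = 3, so hash it first: H(key) = 04 56, then zero-pad to 3 bytes: K' = 04 56 00.
K' ⊕ ipad = 32 60 36.  K' ⊕ opad = 58 0a 5c.
Inner input = (K'⊕ipad) ∥ m = 32 60 36 ∥ 77 72 39 6e.
Inner hash: sum = 50+96+54+119+114+57+110 = 600 → 02 58.
Outer input = (K'⊕opad) ∥ inner = 58 0a 5c ∥ 02 58.
Outer hash (tag): sum = 88+10+92+2+88 = 280 → 01 18.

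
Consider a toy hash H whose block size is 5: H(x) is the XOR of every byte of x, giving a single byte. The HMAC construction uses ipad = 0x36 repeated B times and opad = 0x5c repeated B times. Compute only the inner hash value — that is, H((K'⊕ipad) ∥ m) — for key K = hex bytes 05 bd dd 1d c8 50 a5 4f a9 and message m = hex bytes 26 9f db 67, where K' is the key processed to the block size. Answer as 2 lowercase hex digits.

Key hex bytes 05 bd dd 1d c8 50 a5 4f a9 is 9 bytes > B = 5, so hash it first: H(key) = a3, then zero-pad to 5 bytes: K' = a3 00 00 00 00.
K' ⊕ ipad = 95 36 36 36 36.
Inner input = 95 36 36 36 36 ∥ 26 9f db 67.
Inner hash: XOR 95⊕36⊕36⊕36⊕36⊕26⊕9f⊕db⊕67 = 90.

90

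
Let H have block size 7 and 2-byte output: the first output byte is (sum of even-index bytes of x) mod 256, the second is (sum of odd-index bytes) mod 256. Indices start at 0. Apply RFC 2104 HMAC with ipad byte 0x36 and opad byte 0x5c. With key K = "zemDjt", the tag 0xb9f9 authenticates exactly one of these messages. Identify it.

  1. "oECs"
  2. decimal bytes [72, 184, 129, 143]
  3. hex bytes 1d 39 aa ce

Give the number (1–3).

2

Key "zemDjt" = 7a 65 6d 44 6a 74 is 6 bytes ≤ B = 7; zero-pad to 7 bytes: K' = 7a 65 6d 44 6a 74 00.
K' ⊕ ipad = 4c 53 5b 72 5c 42 36; K' ⊕ opad = 26 39 31 18 36 28 5c.
m1: inner = H(4c 53 5b 72 5c 42 36 6f 45 43 73) = f1 b9; tag = H(26 39 31 18 36 28 5c f1 b9) = a26a
m2: inner = H(4c 53 5b 72 5c 42 36 48 b8 81 8f) = 80 d0; tag = H(26 39 31 18 36 28 5c 80 d0) = b9f9 ← matches
m3: inner = H(4c 53 5b 72 5c 42 36 1d 39 aa ce) = 40 ce; tag = H(26 39 31 18 36 28 5c 40 ce) = b7b9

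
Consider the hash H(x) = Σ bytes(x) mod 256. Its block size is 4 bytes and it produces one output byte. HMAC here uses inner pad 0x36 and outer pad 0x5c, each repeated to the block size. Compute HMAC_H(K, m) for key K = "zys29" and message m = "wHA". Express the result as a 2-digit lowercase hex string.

Key "zys29" = 7a 79 73 32 39 is 5 bytes > B = 4, so hash it first: H(key) = d1, then zero-pad to 4 bytes: K' = d1 00 00 00.
K' ⊕ ipad = e7 36 36 36.  K' ⊕ opad = 8d 5c 5c 5c.
Inner input = (K'⊕ipad) ∥ m = e7 36 36 36 ∥ 77 48 41.
Inner hash: sum = 231+54+54+54+119+72+65 = 649; mod 256 = 137 → 89.
Outer input = (K'⊕opad) ∥ inner = 8d 5c 5c 5c ∥ 89.
Outer hash (tag): sum = 141+92+92+92+137 = 554; mod 256 = 42 → 2a.

2a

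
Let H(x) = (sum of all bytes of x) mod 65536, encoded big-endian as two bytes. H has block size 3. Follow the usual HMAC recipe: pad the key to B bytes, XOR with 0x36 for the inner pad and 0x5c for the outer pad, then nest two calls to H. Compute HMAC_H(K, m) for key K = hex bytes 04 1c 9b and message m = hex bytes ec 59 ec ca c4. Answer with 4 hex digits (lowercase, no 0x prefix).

022b

Key hex bytes 04 1c 9b is exactly B = 3 bytes: K' = 04 1c 9b.
K' ⊕ ipad = 32 2a ad.  K' ⊕ opad = 58 40 c7.
Inner input = (K'⊕ipad) ∥ m = 32 2a ad ∥ ec 59 ec ca c4.
Inner hash: sum = 50+42+173+236+89+236+202+196 = 1224 → 04 c8.
Outer input = (K'⊕opad) ∥ inner = 58 40 c7 ∥ 04 c8.
Outer hash (tag): sum = 88+64+199+4+200 = 555 → 02 2b.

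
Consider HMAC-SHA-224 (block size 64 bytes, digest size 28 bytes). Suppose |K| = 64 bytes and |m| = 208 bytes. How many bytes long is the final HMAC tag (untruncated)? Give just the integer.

28

The tag is one SHA-224 digest: 28 bytes.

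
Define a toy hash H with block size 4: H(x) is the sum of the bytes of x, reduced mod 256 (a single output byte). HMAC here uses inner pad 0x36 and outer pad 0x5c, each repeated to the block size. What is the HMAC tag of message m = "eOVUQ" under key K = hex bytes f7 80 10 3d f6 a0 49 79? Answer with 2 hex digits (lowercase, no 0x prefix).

Key hex bytes f7 80 10 3d f6 a0 49 79 is 8 bytes > B = 4, so hash it first: H(key) = 1c, then zero-pad to 4 bytes: K' = 1c 00 00 00.
K' ⊕ ipad = 2a 36 36 36.  K' ⊕ opad = 40 5c 5c 5c.
Inner input = (K'⊕ipad) ∥ m = 2a 36 36 36 ∥ 65 4f 56 55 51.
Inner hash: sum = 42+54+54+54+101+79+86+85+81 = 636; mod 256 = 124 → 7c.
Outer input = (K'⊕opad) ∥ inner = 40 5c 5c 5c ∥ 7c.
Outer hash (tag): sum = 64+92+92+92+124 = 464; mod 256 = 208 → d0.

d0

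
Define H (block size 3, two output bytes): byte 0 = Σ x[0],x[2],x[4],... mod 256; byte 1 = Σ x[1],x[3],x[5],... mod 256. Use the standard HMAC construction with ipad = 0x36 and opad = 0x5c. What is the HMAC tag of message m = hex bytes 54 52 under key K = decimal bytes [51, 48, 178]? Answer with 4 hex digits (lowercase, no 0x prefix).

Key decimal bytes [51, 48, 178] = 33 30 b2 is exactly B = 3 bytes: K' = 33 30 b2.
K' ⊕ ipad = 05 06 84.  K' ⊕ opad = 6f 6c ee.
Inner input = (K'⊕ipad) ∥ m = 05 06 84 ∥ 54 52.
Inner hash: even-index sum = 219 mod 256 = 219; odd-index sum = 90 mod 256 = 90 → db 5a.
Outer input = (K'⊕opad) ∥ inner = 6f 6c ee ∥ db 5a.
Outer hash (tag): even-index sum = 439 mod 256 = 183; odd-index sum = 327 mod 256 = 71 → b7 47.

b747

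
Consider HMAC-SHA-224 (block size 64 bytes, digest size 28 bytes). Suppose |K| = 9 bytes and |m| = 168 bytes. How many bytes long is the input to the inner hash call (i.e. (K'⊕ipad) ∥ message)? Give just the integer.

Key is 9 ≤ 64 bytes, zero-padded: |K'| = 64.
Inner input = (K'⊕ipad) ∥ m → 64 + 168 = 232 bytes.

232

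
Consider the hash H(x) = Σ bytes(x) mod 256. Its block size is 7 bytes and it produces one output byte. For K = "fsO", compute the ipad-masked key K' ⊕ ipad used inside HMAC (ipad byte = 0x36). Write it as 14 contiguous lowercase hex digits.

50457936363636

Key "fsO" = 66 73 4f is 3 bytes ≤ B = 7; zero-pad to 7 bytes: K' = 66 73 4f 00 00 00 00.
XOR each byte with 0x36: 66⊕36=50, 73⊕36=45, 4f⊕36=79, 00⊕36=36, 00⊕36=36, 00⊕36=36, 00⊕36=36.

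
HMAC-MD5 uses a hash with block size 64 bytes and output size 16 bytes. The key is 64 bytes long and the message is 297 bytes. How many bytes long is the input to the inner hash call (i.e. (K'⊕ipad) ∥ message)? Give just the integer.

361

Key is 64 ≤ 64 bytes, zero-padded: |K'| = 64.
Inner input = (K'⊕ipad) ∥ m → 64 + 297 = 361 bytes.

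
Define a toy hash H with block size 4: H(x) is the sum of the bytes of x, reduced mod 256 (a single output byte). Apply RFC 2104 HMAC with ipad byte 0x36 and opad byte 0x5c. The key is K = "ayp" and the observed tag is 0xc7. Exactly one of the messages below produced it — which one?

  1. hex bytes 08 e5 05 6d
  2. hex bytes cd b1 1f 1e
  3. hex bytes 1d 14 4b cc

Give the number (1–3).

2

Key "ayp" = 61 79 70 is 3 bytes ≤ B = 4; zero-pad to 4 bytes: K' = 61 79 70 00.
K' ⊕ ipad = 57 4f 46 36; K' ⊕ opad = 3d 25 2c 5c.
m1: inner = H(57 4f 46 36 08 e5 05 6d) = 81; tag = H(3d 25 2c 5c 81) = 6b
m2: inner = H(57 4f 46 36 cd b1 1f 1e) = dd; tag = H(3d 25 2c 5c dd) = c7 ← matches
m3: inner = H(57 4f 46 36 1d 14 4b cc) = 6a; tag = H(3d 25 2c 5c 6a) = 54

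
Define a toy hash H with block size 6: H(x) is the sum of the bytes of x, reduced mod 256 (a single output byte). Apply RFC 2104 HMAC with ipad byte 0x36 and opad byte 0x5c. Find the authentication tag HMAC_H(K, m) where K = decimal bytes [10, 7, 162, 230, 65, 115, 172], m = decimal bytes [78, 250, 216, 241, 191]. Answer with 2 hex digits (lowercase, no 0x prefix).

Key decimal bytes [10, 7, 162, 230, 65, 115, 172] = 0a 07 a2 e6 41 73 ac is 7 bytes > B = 6, so hash it first: H(key) = f9, then zero-pad to 6 bytes: K' = f9 00 00 00 00 00.
K' ⊕ ipad = cf 36 36 36 36 36.  K' ⊕ opad = a5 5c 5c 5c 5c 5c.
Inner input = (K'⊕ipad) ∥ m = cf 36 36 36 36 36 ∥ 4e fa d8 f1 bf.
Inner hash: sum = 207+54+54+54+54+54+78+250+216+241+191 = 1453; mod 256 = 173 → ad.
Outer input = (K'⊕opad) ∥ inner = a5 5c 5c 5c 5c 5c ∥ ad.
Outer hash (tag): sum = 165+92+92+92+92+92+173 = 798; mod 256 = 30 → 1e.

1e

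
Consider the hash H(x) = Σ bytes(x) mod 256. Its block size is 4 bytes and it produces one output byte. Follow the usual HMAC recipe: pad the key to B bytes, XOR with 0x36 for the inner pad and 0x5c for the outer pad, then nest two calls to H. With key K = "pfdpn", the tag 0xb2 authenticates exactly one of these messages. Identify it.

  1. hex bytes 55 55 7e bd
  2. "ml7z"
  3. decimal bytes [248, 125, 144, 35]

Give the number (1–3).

Key "pfdpn" = 70 66 64 70 6e is 5 bytes > B = 4, so hash it first: H(key) = 18, then zero-pad to 4 bytes: K' = 18 00 00 00.
K' ⊕ ipad = 2e 36 36 36; K' ⊕ opad = 44 5c 5c 5c.
m1: inner = H(2e 36 36 36 55 55 7e bd) = b5; tag = H(44 5c 5c 5c b5) = 0d
m2: inner = H(2e 36 36 36 6d 6c 37 7a) = 5a; tag = H(44 5c 5c 5c 5a) = b2 ← matches
m3: inner = H(2e 36 36 36 f8 7d 90 23) = f8; tag = H(44 5c 5c 5c f8) = 50

2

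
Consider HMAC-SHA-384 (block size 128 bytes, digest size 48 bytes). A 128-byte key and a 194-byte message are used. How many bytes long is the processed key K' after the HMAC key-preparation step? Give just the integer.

128

Key is 128 ≤ 128 bytes, zero-padded: |K'| = 128.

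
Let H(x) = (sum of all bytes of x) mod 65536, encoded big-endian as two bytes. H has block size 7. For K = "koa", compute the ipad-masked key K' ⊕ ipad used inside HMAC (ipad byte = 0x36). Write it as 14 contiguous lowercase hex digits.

Key "koa" = 6b 6f 61 is 3 bytes ≤ B = 7; zero-pad to 7 bytes: K' = 6b 6f 61 00 00 00 00.
XOR each byte with 0x36: 6b⊕36=5d, 6f⊕36=59, 61⊕36=57, 00⊕36=36, 00⊕36=36, 00⊕36=36, 00⊕36=36.

5d595736363636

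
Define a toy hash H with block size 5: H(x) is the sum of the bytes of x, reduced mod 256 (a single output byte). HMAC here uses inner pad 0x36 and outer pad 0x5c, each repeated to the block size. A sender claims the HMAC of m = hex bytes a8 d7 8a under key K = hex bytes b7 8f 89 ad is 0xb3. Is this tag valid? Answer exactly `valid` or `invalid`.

valid

Key hex bytes b7 8f 89 ad is 4 bytes ≤ B = 5; zero-pad to 5 bytes: K' = b7 8f 89 ad 00.
K' ⊕ ipad = 81 b9 bf 9b 36; K' ⊕ opad = eb d3 d5 f1 5c.
Inner hash: sum = 129+185+191+155+54+168+215+138 = 1235; mod 256 = 211 → d3.
Outer hash (recomputed tag): sum = 235+211+213+241+92+211 = 1203; mod 256 = 179 → b3.
Recomputed tag = b3; claimed = b3 → match.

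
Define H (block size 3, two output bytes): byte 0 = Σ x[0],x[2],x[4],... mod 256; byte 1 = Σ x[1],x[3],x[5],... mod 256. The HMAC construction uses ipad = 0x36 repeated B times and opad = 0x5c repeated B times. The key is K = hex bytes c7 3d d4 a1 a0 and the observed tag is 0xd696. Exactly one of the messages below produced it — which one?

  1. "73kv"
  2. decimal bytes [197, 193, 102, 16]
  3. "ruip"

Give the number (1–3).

2

Key hex bytes c7 3d d4 a1 a0 is 5 bytes > B = 3, so hash it first: H(key) = 3b de, then zero-pad to 3 bytes: K' = 3b de 00.
K' ⊕ ipad = 0d e8 36; K' ⊕ opad = 67 82 5c.
m1: inner = H(0d e8 36 37 33 6b 76) = ec 8a; tag = H(67 82 5c ec 8a) = 4d6e
m2: inner = H(0d e8 36 c5 c1 66 10) = 14 13; tag = H(67 82 5c 14 13) = d696 ← matches
m3: inner = H(0d e8 36 72 75 69 70) = 28 c3; tag = H(67 82 5c 28 c3) = 86aa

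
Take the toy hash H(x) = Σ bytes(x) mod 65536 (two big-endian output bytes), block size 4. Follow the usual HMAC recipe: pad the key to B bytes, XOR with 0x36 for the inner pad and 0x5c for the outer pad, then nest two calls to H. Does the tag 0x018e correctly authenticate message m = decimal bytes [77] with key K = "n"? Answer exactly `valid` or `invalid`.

Key "n" = 6e is 1 byte ≤ B = 4; zero-pad to 4 bytes: K' = 6e 00 00 00.
K' ⊕ ipad = 58 36 36 36; K' ⊕ opad = 32 5c 5c 5c.
Inner hash: sum = 88+54+54+54+77 = 327 → 01 47.
Outer hash (recomputed tag): sum = 50+92+92+92+1+71 = 398 → 01 8e.
Recomputed tag = 018e; claimed = 018e → match.

valid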